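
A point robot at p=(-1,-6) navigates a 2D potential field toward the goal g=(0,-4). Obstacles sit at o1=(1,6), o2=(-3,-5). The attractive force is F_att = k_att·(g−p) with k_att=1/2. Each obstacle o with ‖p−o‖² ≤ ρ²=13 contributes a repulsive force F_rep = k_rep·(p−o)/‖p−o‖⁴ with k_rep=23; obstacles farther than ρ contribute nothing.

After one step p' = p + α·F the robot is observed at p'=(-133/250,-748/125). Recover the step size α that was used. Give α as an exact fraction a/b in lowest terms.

F_att = 1/2·(g−p) = 1/2·(1,2) = (0.5000,1.0000)
o1: d²=148 > ρ²=13 → inactive
o2: d²=5 ≤ ρ²=13; F_rep = 23·(2,-1)/5² = (1.8400,-0.9200)
F = F_att + ΣF_rep = (2.3400,0.0800)
Δp = p'−p = (0.4680,0.0160); α = Δx/Fx = (117/250) / (117/50) = 1/5
check: Δy/Fy = (2/125) / (2/25) = 1/5 ✓

α = 1/5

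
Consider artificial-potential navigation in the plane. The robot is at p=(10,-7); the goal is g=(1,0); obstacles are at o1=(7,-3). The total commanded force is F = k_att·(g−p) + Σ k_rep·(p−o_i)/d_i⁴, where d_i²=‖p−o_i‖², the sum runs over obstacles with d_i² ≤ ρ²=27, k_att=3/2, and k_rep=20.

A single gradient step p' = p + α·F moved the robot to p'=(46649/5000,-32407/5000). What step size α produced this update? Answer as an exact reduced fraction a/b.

F_att = 3/2·(g−p) = 3/2·(-9,7) = (-13.5000,10.5000)
o1: d²=25 ≤ ρ²=27; F_rep = 20·(3,-4)/25² = (0.0960,-0.1280)
F = F_att + ΣF_rep = (-13.4040,10.3720)
Δp = p'−p = (-0.6702,0.5186); α = Δx/Fx = (-3351/5000) / (-3351/250) = 1/20
check: Δy/Fy = (2593/5000) / (2593/250) = 1/20 ✓

α = 1/20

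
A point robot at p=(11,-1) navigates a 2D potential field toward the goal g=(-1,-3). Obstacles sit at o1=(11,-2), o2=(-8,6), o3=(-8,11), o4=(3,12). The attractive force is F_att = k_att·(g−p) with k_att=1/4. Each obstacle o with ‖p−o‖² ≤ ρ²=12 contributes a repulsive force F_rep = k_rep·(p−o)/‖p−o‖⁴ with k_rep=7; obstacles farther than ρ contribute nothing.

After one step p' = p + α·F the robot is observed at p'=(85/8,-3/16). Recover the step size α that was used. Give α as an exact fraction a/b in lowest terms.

F_att = 1/4·(g−p) = 1/4·(-12,-2) = (-3.0000,-0.5000)
o1: d²=1 ≤ ρ²=12; F_rep = 7·(0,1)/1² = (0.0000,7.0000)
o2: d²=410 > ρ²=12 → inactive
o3: d²=505 > ρ²=12 → inactive
o4: d²=233 > ρ²=12 → inactive
F = F_att + ΣF_rep = (-3.0000,6.5000)
Δp = p'−p = (-0.3750,0.8125); α = Δx/Fx = (-3/8) / (-3) = 1/8
check: Δy/Fy = (13/16) / (13/2) = 1/8 ✓

α = 1/8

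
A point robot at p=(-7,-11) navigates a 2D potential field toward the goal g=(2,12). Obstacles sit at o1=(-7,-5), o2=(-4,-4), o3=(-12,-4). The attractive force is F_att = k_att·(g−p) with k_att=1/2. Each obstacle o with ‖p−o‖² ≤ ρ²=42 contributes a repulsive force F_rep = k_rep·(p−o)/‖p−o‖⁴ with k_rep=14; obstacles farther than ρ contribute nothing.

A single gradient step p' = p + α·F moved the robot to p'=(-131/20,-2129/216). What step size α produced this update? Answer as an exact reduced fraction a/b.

α = 1/10

F_att = 1/2·(g−p) = 1/2·(9,23) = (4.5000,11.5000)
o1: d²=36 ≤ ρ²=42; F_rep = 14·(0,-6)/36² = (0.0000,-0.0648)
o2: d²=58 > ρ²=42 → inactive
o3: d²=74 > ρ²=42 → inactive
F = F_att + ΣF_rep = (4.5000,11.4352)
Δp = p'−p = (0.4500,1.1435); α = Δx/Fx = (9/20) / (9/2) = 1/10
check: Δy/Fy = (247/216) / (1235/108) = 1/10 ✓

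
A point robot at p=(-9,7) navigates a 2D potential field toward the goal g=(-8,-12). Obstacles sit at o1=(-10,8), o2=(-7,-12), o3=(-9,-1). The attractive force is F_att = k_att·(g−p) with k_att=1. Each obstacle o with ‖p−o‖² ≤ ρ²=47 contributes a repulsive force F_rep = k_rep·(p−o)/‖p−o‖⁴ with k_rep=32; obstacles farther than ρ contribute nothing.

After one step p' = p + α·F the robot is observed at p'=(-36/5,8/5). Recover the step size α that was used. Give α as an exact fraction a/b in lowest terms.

α = 1/5

F_att = 1·(g−p) = 1·(1,-19) = (1.0000,-19.0000)
o1: d²=2 ≤ ρ²=47; F_rep = 32·(1,-1)/2² = (8.0000,-8.0000)
o2: d²=365 > ρ²=47 → inactive
o3: d²=64 > ρ²=47 → inactive
F = F_att + ΣF_rep = (9.0000,-27.0000)
Δp = p'−p = (1.8000,-5.4000); α = Δx/Fx = (9/5) / (9) = 1/5
check: Δy/Fy = (-27/5) / (-27) = 1/5 ✓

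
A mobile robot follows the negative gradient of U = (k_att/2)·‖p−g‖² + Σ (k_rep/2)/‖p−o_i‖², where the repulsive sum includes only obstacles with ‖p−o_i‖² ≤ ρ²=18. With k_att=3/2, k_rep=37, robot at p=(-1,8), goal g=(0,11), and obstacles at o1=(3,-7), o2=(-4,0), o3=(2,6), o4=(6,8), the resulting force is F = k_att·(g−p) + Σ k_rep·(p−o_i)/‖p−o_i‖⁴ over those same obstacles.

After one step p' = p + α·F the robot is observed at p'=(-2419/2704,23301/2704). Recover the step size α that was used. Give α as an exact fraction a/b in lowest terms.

α = 1/8

F_att = 3/2·(g−p) = 3/2·(1,3) = (1.5000,4.5000)
o1: d²=241 > ρ²=18 → inactive
o2: d²=73 > ρ²=18 → inactive
o3: d²=13 ≤ ρ²=18; F_rep = 37·(-3,2)/13² = (-0.6568,0.4379)
o4: d²=49 > ρ²=18 → inactive
F = F_att + ΣF_rep = (0.8432,4.9379)
Δp = p'−p = (0.1054,0.6172); α = Δx/Fx = (285/2704) / (285/338) = 1/8
check: Δy/Fy = (1669/2704) / (1669/338) = 1/8 ✓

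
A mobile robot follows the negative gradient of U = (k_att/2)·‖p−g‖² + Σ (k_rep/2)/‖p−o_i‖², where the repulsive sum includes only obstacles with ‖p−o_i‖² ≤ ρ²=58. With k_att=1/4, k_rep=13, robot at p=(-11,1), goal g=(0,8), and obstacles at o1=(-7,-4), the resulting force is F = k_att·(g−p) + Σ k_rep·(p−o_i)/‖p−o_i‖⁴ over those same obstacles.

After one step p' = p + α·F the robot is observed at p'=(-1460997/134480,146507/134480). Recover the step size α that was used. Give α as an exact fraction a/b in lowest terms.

α = 1/20

F_att = 1/4·(g−p) = 1/4·(11,7) = (2.7500,1.7500)
o1: d²=41 ≤ ρ²=58; F_rep = 13·(-4,5)/41² = (-0.0309,0.0387)
F = F_att + ΣF_rep = (2.7191,1.7887)
Δp = p'−p = (0.1360,0.0894); α = Δx/Fx = (18283/134480) / (18283/6724) = 1/20
check: Δy/Fy = (12027/134480) / (12027/6724) = 1/20 ✓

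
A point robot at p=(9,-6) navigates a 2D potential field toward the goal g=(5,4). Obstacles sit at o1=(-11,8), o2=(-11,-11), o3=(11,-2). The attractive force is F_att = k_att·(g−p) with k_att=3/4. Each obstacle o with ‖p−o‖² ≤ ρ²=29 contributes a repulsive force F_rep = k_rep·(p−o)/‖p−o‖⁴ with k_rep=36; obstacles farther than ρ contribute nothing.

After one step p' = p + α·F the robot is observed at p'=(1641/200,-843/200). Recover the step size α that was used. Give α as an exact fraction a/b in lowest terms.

α = 1/4

F_att = 3/4·(g−p) = 3/4·(-4,10) = (-3.0000,7.5000)
o1: d²=596 > ρ²=29 → inactive
o2: d²=425 > ρ²=29 → inactive
o3: d²=20 ≤ ρ²=29; F_rep = 36·(-2,-4)/20² = (-0.1800,-0.3600)
F = F_att + ΣF_rep = (-3.1800,7.1400)
Δp = p'−p = (-0.7950,1.7850); α = Δx/Fx = (-159/200) / (-159/50) = 1/4
check: Δy/Fy = (357/200) / (357/50) = 1/4 ✓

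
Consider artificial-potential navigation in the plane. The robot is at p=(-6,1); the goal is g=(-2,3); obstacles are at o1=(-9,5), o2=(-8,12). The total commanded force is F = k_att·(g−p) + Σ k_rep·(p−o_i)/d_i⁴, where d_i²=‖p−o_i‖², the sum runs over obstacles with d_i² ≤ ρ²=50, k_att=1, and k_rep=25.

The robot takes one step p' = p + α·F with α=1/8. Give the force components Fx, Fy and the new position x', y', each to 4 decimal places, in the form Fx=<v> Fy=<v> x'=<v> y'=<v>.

F_att = 1·(g−p) = 1·(4,2) = (4.0000,2.0000)
o1: d²=25 ≤ ρ²=50; F_rep = 25·(3,-4)/25² = (0.1200,-0.1600)
o2: d²=125 > ρ²=50 → inactive
F = F_att + ΣF_rep = (4.1200,1.8400)
p' = p + 1/8·F = (-5.4850,1.2300)

Fx=4.1200 Fy=1.8400 x'=-5.4850 y'=1.2300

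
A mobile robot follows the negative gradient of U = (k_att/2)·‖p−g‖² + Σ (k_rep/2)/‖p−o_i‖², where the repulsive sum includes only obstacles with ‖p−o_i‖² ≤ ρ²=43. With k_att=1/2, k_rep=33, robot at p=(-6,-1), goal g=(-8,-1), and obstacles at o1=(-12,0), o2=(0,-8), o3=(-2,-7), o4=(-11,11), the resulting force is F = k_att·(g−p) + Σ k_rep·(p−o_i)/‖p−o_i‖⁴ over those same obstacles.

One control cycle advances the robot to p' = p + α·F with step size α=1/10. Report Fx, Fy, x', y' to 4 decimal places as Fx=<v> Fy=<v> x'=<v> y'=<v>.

Fx=-0.8554 Fy=-0.0241 x'=-6.0855 y'=-1.0024

F_att = 1/2·(g−p) = 1/2·(-2,0) = (-1.0000,0.0000)
o1: d²=37 ≤ ρ²=43; F_rep = 33·(6,-1)/37² = (0.1446,-0.0241)
o2: d²=85 > ρ²=43 → inactive
o3: d²=52 > ρ²=43 → inactive
o4: d²=169 > ρ²=43 → inactive
F = F_att + ΣF_rep = (-0.8554,-0.0241)
p' = p + 1/10·F = (-6.0855,-1.0024)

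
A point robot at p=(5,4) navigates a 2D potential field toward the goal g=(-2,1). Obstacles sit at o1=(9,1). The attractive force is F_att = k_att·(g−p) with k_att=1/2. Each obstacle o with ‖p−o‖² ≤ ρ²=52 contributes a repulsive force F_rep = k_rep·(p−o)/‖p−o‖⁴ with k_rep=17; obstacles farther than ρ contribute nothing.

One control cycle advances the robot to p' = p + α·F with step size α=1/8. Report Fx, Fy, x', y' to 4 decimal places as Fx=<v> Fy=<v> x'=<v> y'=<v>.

Fx=-3.6088 Fy=-1.4184 x'=4.5489 y'=3.8227

F_att = 1/2·(g−p) = 1/2·(-7,-3) = (-3.5000,-1.5000)
o1: d²=25 ≤ ρ²=52; F_rep = 17·(-4,3)/25² = (-0.1088,0.0816)
F = F_att + ΣF_rep = (-3.6088,-1.4184)
p' = p + 1/8·F = (4.5489,3.8227)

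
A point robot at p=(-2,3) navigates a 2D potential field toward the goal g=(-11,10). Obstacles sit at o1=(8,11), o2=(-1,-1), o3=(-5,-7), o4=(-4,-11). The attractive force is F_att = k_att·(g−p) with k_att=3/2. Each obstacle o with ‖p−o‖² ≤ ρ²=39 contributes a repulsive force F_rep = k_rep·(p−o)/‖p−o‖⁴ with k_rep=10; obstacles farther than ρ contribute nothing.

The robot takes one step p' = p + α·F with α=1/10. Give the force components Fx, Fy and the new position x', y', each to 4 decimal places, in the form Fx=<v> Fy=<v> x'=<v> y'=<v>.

Fx=-13.5346 Fy=10.6384 x'=-3.3535 y'=4.0638

F_att = 3/2·(g−p) = 3/2·(-9,7) = (-13.5000,10.5000)
o1: d²=164 > ρ²=39 → inactive
o2: d²=17 ≤ ρ²=39; F_rep = 10·(-1,4)/17² = (-0.0346,0.1384)
o3: d²=109 > ρ²=39 → inactive
o4: d²=200 > ρ²=39 → inactive
F = F_att + ΣF_rep = (-13.5346,10.6384)
p' = p + 1/10·F = (-3.3535,4.0638)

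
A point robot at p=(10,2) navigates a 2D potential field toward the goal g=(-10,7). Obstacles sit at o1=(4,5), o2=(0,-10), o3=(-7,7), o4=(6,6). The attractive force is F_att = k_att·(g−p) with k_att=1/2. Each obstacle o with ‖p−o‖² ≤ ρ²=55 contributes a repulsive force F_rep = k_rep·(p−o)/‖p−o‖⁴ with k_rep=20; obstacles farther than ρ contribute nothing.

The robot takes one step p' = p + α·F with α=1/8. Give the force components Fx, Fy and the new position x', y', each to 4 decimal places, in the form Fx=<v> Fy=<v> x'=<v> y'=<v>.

Fx=-9.8626 Fy=2.3922 x'=8.7672 y'=2.2990

F_att = 1/2·(g−p) = 1/2·(-20,5) = (-10.0000,2.5000)
o1: d²=45 ≤ ρ²=55; F_rep = 20·(6,-3)/45² = (0.0593,-0.0296)
o2: d²=244 > ρ²=55 → inactive
o3: d²=314 > ρ²=55 → inactive
o4: d²=32 ≤ ρ²=55; F_rep = 20·(4,-4)/32² = (0.0781,-0.0781)
F = F_att + ΣF_rep = (-9.8626,2.3922)
p' = p + 1/8·F = (8.7672,2.2990)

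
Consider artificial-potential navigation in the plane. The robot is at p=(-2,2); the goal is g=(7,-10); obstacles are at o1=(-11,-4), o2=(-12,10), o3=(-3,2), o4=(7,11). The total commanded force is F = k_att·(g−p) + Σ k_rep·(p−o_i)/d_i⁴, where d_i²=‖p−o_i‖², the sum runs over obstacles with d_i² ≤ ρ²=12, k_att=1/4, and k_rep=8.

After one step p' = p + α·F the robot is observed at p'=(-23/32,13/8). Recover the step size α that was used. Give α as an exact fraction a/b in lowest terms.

F_att = 1/4·(g−p) = 1/4·(9,-12) = (2.2500,-3.0000)
o1: d²=117 > ρ²=12 → inactive
o2: d²=164 > ρ²=12 → inactive
o3: d²=1 ≤ ρ²=12; F_rep = 8·(1,0)/1² = (8.0000,0.0000)
o4: d²=162 > ρ²=12 → inactive
F = F_att + ΣF_rep = (10.2500,-3.0000)
Δp = p'−p = (1.2812,-0.3750); α = Δx/Fx = (41/32) / (41/4) = 1/8
check: Δy/Fy = (-3/8) / (-3) = 1/8 ✓

α = 1/8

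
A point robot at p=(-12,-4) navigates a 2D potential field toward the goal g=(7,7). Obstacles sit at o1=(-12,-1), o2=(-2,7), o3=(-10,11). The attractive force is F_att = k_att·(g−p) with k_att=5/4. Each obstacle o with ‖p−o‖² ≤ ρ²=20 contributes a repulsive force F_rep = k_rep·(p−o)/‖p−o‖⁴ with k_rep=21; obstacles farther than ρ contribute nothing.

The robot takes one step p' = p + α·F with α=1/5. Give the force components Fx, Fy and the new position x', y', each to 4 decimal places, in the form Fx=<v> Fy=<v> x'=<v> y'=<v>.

F_att = 5/4·(g−p) = 5/4·(19,11) = (23.7500,13.7500)
o1: d²=9 ≤ ρ²=20; F_rep = 21·(0,-3)/9² = (0.0000,-0.7778)
o2: d²=221 > ρ²=20 → inactive
o3: d²=229 > ρ²=20 → inactive
F = F_att + ΣF_rep = (23.7500,12.9722)
p' = p + 1/5·F = (-7.2500,-1.4056)

Fx=23.7500 Fy=12.9722 x'=-7.2500 y'=-1.4056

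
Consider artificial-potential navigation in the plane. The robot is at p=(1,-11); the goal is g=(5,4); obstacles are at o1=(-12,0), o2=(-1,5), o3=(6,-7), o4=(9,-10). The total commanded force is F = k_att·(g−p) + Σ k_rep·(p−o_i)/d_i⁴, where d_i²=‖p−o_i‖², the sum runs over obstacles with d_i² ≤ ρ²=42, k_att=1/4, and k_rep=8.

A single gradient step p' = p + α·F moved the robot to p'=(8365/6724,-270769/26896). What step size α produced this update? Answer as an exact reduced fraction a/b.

F_att = 1/4·(g−p) = 1/4·(4,15) = (1.0000,3.7500)
o1: d²=290 > ρ²=42 → inactive
o2: d²=260 > ρ²=42 → inactive
o3: d²=41 ≤ ρ²=42; F_rep = 8·(-5,-4)/41² = (-0.0238,-0.0190)
o4: d²=65 > ρ²=42 → inactive
F = F_att + ΣF_rep = (0.9762,3.7310)
Δp = p'−p = (0.2441,0.9327); α = Δx/Fx = (1641/6724) / (1641/1681) = 1/4
check: Δy/Fy = (25087/26896) / (25087/6724) = 1/4 ✓

α = 1/4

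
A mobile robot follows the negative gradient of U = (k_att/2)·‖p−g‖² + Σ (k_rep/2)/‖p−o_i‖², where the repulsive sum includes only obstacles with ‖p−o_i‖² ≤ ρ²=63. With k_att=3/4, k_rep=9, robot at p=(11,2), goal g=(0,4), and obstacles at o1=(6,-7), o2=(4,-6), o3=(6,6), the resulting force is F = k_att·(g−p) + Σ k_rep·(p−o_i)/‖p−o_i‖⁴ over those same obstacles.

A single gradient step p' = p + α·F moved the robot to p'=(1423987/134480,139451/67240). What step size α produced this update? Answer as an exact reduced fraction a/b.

α = 1/20

F_att = 3/4·(g−p) = 3/4·(-11,2) = (-8.2500,1.5000)
o1: d²=106 > ρ²=63 → inactive
o2: d²=113 > ρ²=63 → inactive
o3: d²=41 ≤ ρ²=63; F_rep = 9·(5,-4)/41² = (0.0268,-0.0214)
F = F_att + ΣF_rep = (-8.2232,1.4786)
Δp = p'−p = (-0.4112,0.0739); α = Δx/Fx = (-55293/134480) / (-55293/6724) = 1/20
check: Δy/Fy = (4971/67240) / (4971/3362) = 1/20 ✓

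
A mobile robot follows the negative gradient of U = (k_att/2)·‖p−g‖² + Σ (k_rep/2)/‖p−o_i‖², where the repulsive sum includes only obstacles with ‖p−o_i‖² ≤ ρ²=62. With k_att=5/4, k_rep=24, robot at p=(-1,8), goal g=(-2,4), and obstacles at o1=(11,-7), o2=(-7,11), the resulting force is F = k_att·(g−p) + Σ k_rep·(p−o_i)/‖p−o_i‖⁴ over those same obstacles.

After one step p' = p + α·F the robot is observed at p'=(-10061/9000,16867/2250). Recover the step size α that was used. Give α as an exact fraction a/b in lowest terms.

α = 1/10

F_att = 5/4·(g−p) = 5/4·(-1,-4) = (-1.2500,-5.0000)
o1: d²=369 > ρ²=62 → inactive
o2: d²=45 ≤ ρ²=62; F_rep = 24·(6,-3)/45² = (0.0711,-0.0356)
F = F_att + ΣF_rep = (-1.1789,-5.0356)
Δp = p'−p = (-0.1179,-0.5036); α = Δx/Fx = (-1061/9000) / (-1061/900) = 1/10
check: Δy/Fy = (-1133/2250) / (-1133/225) = 1/10 ✓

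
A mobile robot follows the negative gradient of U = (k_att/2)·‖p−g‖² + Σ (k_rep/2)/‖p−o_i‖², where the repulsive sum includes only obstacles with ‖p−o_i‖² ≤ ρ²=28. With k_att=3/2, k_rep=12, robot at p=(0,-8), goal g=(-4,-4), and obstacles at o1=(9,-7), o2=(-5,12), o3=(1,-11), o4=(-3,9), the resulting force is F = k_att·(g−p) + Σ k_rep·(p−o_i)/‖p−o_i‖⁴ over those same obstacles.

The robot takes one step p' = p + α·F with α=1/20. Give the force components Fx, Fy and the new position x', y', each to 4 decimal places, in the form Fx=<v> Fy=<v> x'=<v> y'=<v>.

F_att = 3/2·(g−p) = 3/2·(-4,4) = (-6.0000,6.0000)
o1: d²=82 > ρ²=28 → inactive
o2: d²=425 > ρ²=28 → inactive
o3: d²=10 ≤ ρ²=28; F_rep = 12·(-1,3)/10² = (-0.1200,0.3600)
o4: d²=298 > ρ²=28 → inactive
F = F_att + ΣF_rep = (-6.1200,6.3600)
p' = p + 1/20·F = (-0.3060,-7.6820)

Fx=-6.1200 Fy=6.3600 x'=-0.3060 y'=-7.6820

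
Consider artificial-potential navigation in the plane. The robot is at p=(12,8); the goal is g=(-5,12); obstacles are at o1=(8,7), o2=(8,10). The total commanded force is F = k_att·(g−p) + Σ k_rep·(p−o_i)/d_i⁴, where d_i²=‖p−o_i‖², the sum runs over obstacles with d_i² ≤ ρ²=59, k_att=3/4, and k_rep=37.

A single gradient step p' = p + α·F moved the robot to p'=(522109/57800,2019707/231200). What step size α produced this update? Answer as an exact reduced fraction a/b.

α = 1/4

F_att = 3/4·(g−p) = 3/4·(-17,4) = (-12.7500,3.0000)
o1: d²=17 ≤ ρ²=59; F_rep = 37·(4,1)/17² = (0.5121,0.1280)
o2: d²=20 ≤ ρ²=59; F_rep = 37·(4,-2)/20² = (0.3700,-0.1850)
F = F_att + ΣF_rep = (-11.8679,2.9430)
Δp = p'−p = (-2.9670,0.7358); α = Δx/Fx = (-171491/57800) / (-171491/14450) = 1/4
check: Δy/Fy = (170107/231200) / (170107/57800) = 1/4 ✓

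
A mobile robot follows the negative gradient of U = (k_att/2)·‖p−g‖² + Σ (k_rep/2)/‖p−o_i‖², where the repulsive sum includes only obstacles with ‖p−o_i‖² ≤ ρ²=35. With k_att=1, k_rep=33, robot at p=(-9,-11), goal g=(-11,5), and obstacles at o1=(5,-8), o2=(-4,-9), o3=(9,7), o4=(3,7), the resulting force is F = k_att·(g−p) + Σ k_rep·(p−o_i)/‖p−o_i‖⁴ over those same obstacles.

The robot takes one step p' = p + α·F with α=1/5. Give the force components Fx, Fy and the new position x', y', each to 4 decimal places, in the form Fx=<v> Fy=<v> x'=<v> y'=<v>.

F_att = 1·(g−p) = 1·(-2,16) = (-2.0000,16.0000)
o1: d²=205 > ρ²=35 → inactive
o2: d²=29 ≤ ρ²=35; F_rep = 33·(-5,-2)/29² = (-0.1962,-0.0785)
o3: d²=648 > ρ²=35 → inactive
o4: d²=468 > ρ²=35 → inactive
F = F_att + ΣF_rep = (-2.1962,15.9215)
p' = p + 1/5·F = (-9.4392,-7.8157)

Fx=-2.1962 Fy=15.9215 x'=-9.4392 y'=-7.8157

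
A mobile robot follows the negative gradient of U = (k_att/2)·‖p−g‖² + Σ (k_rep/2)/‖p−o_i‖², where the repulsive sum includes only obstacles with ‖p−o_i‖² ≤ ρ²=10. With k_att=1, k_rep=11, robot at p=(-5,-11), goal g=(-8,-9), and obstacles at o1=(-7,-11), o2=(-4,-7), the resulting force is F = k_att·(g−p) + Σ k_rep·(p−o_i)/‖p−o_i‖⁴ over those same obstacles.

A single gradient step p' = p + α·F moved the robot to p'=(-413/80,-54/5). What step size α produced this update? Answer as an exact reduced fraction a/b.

F_att = 1·(g−p) = 1·(-3,2) = (-3.0000,2.0000)
o1: d²=4 ≤ ρ²=10; F_rep = 11·(2,0)/4² = (1.3750,0.0000)
o2: d²=17 > ρ²=10 → inactive
F = F_att + ΣF_rep = (-1.6250,2.0000)
Δp = p'−p = (-0.1625,0.2000); α = Δx/Fx = (-13/80) / (-13/8) = 1/10
check: Δy/Fy = (1/5) / (2) = 1/10 ✓

α = 1/10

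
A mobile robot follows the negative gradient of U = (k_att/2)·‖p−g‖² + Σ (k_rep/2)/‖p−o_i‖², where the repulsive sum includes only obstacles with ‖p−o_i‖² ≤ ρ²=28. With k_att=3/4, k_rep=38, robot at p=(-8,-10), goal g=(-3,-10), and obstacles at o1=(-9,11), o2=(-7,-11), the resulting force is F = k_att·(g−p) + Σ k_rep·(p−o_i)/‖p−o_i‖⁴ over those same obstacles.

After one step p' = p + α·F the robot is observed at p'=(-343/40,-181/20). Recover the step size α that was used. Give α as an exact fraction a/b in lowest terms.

F_att = 3/4·(g−p) = 3/4·(5,0) = (3.7500,0.0000)
o1: d²=442 > ρ²=28 → inactive
o2: d²=2 ≤ ρ²=28; F_rep = 38·(-1,1)/2² = (-9.5000,9.5000)
F = F_att + ΣF_rep = (-5.7500,9.5000)
Δp = p'−p = (-0.5750,0.9500); α = Δx/Fx = (-23/40) / (-23/4) = 1/10
check: Δy/Fy = (19/20) / (19/2) = 1/10 ✓

α = 1/10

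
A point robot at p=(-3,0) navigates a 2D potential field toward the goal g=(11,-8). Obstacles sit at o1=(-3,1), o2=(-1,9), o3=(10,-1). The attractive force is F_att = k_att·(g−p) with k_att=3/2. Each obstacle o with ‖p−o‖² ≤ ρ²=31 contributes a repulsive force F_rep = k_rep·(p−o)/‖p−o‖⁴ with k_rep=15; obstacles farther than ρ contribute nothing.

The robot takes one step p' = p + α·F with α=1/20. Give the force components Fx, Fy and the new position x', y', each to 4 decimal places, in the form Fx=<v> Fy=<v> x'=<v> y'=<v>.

Fx=21.0000 Fy=-27.0000 x'=-1.9500 y'=-1.3500

F_att = 3/2·(g−p) = 3/2·(14,-8) = (21.0000,-12.0000)
o1: d²=1 ≤ ρ²=31; F_rep = 15·(0,-1)/1² = (0.0000,-15.0000)
o2: d²=85 > ρ²=31 → inactive
o3: d²=170 > ρ²=31 → inactive
F = F_att + ΣF_rep = (21.0000,-27.0000)
p' = p + 1/20·F = (-1.9500,-1.3500)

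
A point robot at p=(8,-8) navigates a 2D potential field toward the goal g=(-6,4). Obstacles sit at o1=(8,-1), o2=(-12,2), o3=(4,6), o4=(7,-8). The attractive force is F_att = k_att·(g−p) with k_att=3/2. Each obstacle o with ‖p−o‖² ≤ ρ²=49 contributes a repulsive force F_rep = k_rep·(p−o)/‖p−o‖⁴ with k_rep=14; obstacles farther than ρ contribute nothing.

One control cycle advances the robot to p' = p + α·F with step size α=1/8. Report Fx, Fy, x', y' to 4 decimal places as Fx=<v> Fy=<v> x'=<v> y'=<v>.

F_att = 3/2·(g−p) = 3/2·(-14,12) = (-21.0000,18.0000)
o1: d²=49 ≤ ρ²=49; F_rep = 14·(0,-7)/49² = (0.0000,-0.0408)
o2: d²=500 > ρ²=49 → inactive
o3: d²=212 > ρ²=49 → inactive
o4: d²=1 ≤ ρ²=49; F_rep = 14·(1,0)/1² = (14.0000,0.0000)
F = F_att + ΣF_rep = (-7.0000,17.9592)
p' = p + 1/8·F = (7.1250,-5.7551)

Fx=-7.0000 Fy=17.9592 x'=7.1250 y'=-5.7551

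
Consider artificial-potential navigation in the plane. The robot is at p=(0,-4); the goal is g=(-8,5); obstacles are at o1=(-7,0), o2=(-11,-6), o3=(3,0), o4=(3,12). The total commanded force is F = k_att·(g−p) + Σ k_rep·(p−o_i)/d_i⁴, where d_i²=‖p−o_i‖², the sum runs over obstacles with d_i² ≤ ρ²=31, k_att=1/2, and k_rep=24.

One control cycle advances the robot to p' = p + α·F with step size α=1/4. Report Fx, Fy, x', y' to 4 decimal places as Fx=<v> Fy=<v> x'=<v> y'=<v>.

Fx=-4.1152 Fy=4.3464 x'=-1.0288 y'=-2.9134

F_att = 1/2·(g−p) = 1/2·(-8,9) = (-4.0000,4.5000)
o1: d²=65 > ρ²=31 → inactive
o2: d²=125 > ρ²=31 → inactive
o3: d²=25 ≤ ρ²=31; F_rep = 24·(-3,-4)/25² = (-0.1152,-0.1536)
o4: d²=265 > ρ²=31 → inactive
F = F_att + ΣF_rep = (-4.1152,4.3464)
p' = p + 1/4·F = (-1.0288,-2.9134)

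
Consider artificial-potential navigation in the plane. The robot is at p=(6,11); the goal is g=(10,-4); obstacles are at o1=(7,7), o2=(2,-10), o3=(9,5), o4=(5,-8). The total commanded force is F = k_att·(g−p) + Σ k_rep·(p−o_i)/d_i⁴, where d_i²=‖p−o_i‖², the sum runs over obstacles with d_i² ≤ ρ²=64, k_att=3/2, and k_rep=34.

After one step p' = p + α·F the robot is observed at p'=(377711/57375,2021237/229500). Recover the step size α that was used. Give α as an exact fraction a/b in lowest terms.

F_att = 3/2·(g−p) = 3/2·(4,-15) = (6.0000,-22.5000)
o1: d²=17 ≤ ρ²=64; F_rep = 34·(-1,4)/17² = (-0.1176,0.4706)
o2: d²=457 > ρ²=64 → inactive
o3: d²=45 ≤ ρ²=64; F_rep = 34·(-3,6)/45² = (-0.0504,0.1007)
o4: d²=362 > ρ²=64 → inactive
F = F_att + ΣF_rep = (5.8320,-21.9287)
Δp = p'−p = (0.5832,-2.1929); α = Δx/Fx = (33461/57375) / (66922/11475) = 1/10
check: Δy/Fy = (-503263/229500) / (-503263/22950) = 1/10 ✓

α = 1/10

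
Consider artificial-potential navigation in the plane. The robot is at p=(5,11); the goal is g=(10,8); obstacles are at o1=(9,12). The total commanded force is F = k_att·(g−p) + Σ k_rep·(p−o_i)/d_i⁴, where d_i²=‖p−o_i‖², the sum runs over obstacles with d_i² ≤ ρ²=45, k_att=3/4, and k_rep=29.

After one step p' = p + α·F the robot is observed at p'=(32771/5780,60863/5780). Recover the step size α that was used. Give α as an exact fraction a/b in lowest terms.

F_att = 3/4·(g−p) = 3/4·(5,-3) = (3.7500,-2.2500)
o1: d²=17 ≤ ρ²=45; F_rep = 29·(-4,-1)/17² = (-0.4014,-0.1003)
F = F_att + ΣF_rep = (3.3486,-2.3503)
Δp = p'−p = (0.6697,-0.4701); α = Δx/Fx = (3871/5780) / (3871/1156) = 1/5
check: Δy/Fy = (-2717/5780) / (-2717/1156) = 1/5 ✓

α = 1/5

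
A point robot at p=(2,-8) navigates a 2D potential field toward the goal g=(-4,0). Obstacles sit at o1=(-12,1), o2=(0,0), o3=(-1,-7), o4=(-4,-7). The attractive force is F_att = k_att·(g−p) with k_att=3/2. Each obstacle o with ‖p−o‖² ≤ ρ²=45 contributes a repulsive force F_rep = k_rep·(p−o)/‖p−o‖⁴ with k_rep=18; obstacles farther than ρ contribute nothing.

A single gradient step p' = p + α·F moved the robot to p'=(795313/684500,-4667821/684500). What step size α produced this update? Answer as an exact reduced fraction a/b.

α = 1/10

F_att = 3/2·(g−p) = 3/2·(-6,8) = (-9.0000,12.0000)
o1: d²=277 > ρ²=45 → inactive
o2: d²=68 > ρ²=45 → inactive
o3: d²=10 ≤ ρ²=45; F_rep = 18·(3,-1)/10² = (0.5400,-0.1800)
o4: d²=37 ≤ ρ²=45; F_rep = 18·(6,-1)/37² = (0.0789,-0.0131)
F = F_att + ΣF_rep = (-8.3811,11.8069)
Δp = p'−p = (-0.8381,1.1807); α = Δx/Fx = (-573687/684500) / (-573687/68450) = 1/10
check: Δy/Fy = (808179/684500) / (808179/68450) = 1/10 ✓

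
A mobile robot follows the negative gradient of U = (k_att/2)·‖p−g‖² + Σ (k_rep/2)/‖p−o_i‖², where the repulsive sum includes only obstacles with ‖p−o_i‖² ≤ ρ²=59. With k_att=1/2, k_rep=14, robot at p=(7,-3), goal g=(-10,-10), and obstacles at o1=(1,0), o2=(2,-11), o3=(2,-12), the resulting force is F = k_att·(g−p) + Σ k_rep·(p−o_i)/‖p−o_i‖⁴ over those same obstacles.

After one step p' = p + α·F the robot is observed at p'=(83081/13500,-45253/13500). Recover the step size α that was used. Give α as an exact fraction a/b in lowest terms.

F_att = 1/2·(g−p) = 1/2·(-17,-7) = (-8.5000,-3.5000)
o1: d²=45 ≤ ρ²=59; F_rep = 14·(6,-3)/45² = (0.0415,-0.0207)
o2: d²=89 > ρ²=59 → inactive
o3: d²=106 > ρ²=59 → inactive
F = F_att + ΣF_rep = (-8.4585,-3.5207)
Δp = p'−p = (-0.8459,-0.3521); α = Δx/Fx = (-11419/13500) / (-11419/1350) = 1/10
check: Δy/Fy = (-4753/13500) / (-4753/1350) = 1/10 ✓

α = 1/10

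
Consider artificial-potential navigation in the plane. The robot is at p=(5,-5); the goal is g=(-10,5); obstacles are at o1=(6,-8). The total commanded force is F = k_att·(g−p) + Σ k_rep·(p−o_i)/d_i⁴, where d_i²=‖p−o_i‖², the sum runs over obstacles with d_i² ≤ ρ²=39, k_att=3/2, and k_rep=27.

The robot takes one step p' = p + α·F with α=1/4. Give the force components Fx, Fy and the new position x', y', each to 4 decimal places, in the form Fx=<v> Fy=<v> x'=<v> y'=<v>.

F_att = 3/2·(g−p) = 3/2·(-15,10) = (-22.5000,15.0000)
o1: d²=10 ≤ ρ²=39; F_rep = 27·(-1,3)/10² = (-0.2700,0.8100)
F = F_att + ΣF_rep = (-22.7700,15.8100)
p' = p + 1/4·F = (-0.6925,-1.0475)

Fx=-22.7700 Fy=15.8100 x'=-0.6925 y'=-1.0475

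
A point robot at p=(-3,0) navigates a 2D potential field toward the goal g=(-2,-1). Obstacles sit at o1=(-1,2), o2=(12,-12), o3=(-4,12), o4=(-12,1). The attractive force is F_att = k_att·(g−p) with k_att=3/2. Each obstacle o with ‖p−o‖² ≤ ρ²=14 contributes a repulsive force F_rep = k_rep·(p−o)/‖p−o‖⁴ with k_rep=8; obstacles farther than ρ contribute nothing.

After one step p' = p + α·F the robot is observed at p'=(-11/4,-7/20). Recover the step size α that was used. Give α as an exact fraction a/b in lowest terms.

α = 1/5

F_att = 3/2·(g−p) = 3/2·(1,-1) = (1.5000,-1.5000)
o1: d²=8 ≤ ρ²=14; F_rep = 8·(-2,-2)/8² = (-0.2500,-0.2500)
o2: d²=369 > ρ²=14 → inactive
o3: d²=145 > ρ²=14 → inactive
o4: d²=82 > ρ²=14 → inactive
F = F_att + ΣF_rep = (1.2500,-1.7500)
Δp = p'−p = (0.2500,-0.3500); α = Δx/Fx = (1/4) / (5/4) = 1/5
check: Δy/Fy = (-7/20) / (-7/4) = 1/5 ✓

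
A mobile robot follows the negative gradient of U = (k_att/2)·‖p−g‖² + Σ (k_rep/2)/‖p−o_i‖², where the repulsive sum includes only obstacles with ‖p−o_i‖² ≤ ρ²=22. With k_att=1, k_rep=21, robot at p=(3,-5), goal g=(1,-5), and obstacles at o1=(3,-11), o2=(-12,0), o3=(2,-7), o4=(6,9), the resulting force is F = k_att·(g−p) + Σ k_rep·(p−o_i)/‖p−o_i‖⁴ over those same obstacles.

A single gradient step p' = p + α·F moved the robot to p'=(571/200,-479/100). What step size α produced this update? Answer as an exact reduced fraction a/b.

α = 1/8

F_att = 1·(g−p) = 1·(-2,0) = (-2.0000,0.0000)
o1: d²=36 > ρ²=22 → inactive
o2: d²=250 > ρ²=22 → inactive
o3: d²=5 ≤ ρ²=22; F_rep = 21·(1,2)/5² = (0.8400,1.6800)
o4: d²=205 > ρ²=22 → inactive
F = F_att + ΣF_rep = (-1.1600,1.6800)
Δp = p'−p = (-0.1450,0.2100); α = Δx/Fx = (-29/200) / (-29/25) = 1/8
check: Δy/Fy = (21/100) / (42/25) = 1/8 ✓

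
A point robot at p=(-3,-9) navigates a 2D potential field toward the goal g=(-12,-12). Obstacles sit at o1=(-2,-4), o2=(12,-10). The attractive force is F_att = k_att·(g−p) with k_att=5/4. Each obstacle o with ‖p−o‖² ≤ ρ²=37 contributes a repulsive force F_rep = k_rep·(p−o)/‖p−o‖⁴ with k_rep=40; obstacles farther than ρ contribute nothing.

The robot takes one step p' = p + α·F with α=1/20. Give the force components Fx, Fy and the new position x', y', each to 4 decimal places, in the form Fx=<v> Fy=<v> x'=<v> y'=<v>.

F_att = 5/4·(g−p) = 5/4·(-9,-3) = (-11.2500,-3.7500)
o1: d²=26 ≤ ρ²=37; F_rep = 40·(-1,-5)/26² = (-0.0592,-0.2959)
o2: d²=226 > ρ²=37 → inactive
F = F_att + ΣF_rep = (-11.3092,-4.0459)
p' = p + 1/20·F = (-3.5655,-9.2023)

Fx=-11.3092 Fy=-4.0459 x'=-3.5655 y'=-9.2023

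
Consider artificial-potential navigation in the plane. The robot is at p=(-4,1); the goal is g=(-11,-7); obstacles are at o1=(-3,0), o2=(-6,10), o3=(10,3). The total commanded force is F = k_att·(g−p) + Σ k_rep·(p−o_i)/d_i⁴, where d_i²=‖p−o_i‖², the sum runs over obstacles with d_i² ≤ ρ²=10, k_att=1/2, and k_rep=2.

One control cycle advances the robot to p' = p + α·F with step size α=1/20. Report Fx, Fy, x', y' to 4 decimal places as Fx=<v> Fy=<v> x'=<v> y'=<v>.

F_att = 1/2·(g−p) = 1/2·(-7,-8) = (-3.5000,-4.0000)
o1: d²=2 ≤ ρ²=10; F_rep = 2·(-1,1)/2² = (-0.5000,0.5000)
o2: d²=85 > ρ²=10 → inactive
o3: d²=200 > ρ²=10 → inactive
F = F_att + ΣF_rep = (-4.0000,-3.5000)
p' = p + 1/20·F = (-4.2000,0.8250)

Fx=-4.0000 Fy=-3.5000 x'=-4.2000 y'=0.8250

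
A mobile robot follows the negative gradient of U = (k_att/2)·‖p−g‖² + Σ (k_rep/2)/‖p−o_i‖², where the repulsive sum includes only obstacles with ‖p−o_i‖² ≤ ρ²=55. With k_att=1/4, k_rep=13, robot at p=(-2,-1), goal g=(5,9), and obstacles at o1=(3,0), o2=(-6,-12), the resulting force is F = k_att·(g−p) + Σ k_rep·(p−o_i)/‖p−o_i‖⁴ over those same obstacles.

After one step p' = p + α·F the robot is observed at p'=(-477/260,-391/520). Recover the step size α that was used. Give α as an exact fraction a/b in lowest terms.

F_att = 1/4·(g−p) = 1/4·(7,10) = (1.7500,2.5000)
o1: d²=26 ≤ ρ²=55; F_rep = 13·(-5,-1)/26² = (-0.0962,-0.0192)
o2: d²=137 > ρ²=55 → inactive
F = F_att + ΣF_rep = (1.6538,2.4808)
Δp = p'−p = (0.1654,0.2481); α = Δx/Fx = (43/260) / (43/26) = 1/10
check: Δy/Fy = (129/520) / (129/52) = 1/10 ✓

α = 1/10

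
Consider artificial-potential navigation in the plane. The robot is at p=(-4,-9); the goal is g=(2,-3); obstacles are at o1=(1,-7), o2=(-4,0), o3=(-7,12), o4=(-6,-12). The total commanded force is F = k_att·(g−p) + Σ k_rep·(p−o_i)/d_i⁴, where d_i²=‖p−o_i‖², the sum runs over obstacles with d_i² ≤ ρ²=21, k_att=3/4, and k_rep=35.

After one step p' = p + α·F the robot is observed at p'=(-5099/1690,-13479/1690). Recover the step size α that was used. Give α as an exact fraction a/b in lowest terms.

α = 1/5

F_att = 3/4·(g−p) = 3/4·(6,6) = (4.5000,4.5000)
o1: d²=29 > ρ²=21 → inactive
o2: d²=81 > ρ²=21 → inactive
o3: d²=450 > ρ²=21 → inactive
o4: d²=13 ≤ ρ²=21; F_rep = 35·(2,3)/13² = (0.4142,0.6213)
F = F_att + ΣF_rep = (4.9142,5.1213)
Δp = p'−p = (0.9828,1.0243); α = Δx/Fx = (1661/1690) / (1661/338) = 1/5
check: Δy/Fy = (1731/1690) / (1731/338) = 1/5 ✓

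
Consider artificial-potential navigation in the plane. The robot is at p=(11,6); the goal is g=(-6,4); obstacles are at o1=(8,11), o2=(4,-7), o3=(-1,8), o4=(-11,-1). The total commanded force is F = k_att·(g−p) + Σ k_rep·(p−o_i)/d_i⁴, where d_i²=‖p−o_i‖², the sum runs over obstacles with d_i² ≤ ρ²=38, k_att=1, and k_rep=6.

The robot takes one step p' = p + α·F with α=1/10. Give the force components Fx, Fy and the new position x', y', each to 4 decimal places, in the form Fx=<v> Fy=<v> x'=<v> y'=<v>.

F_att = 1·(g−p) = 1·(-17,-2) = (-17.0000,-2.0000)
o1: d²=34 ≤ ρ²=38; F_rep = 6·(3,-5)/34² = (0.0156,-0.0260)
o2: d²=218 > ρ²=38 → inactive
o3: d²=148 > ρ²=38 → inactive
o4: d²=533 > ρ²=38 → inactive
F = F_att + ΣF_rep = (-16.9844,-2.0260)
p' = p + 1/10·F = (9.3016,5.7974)

Fx=-16.9844 Fy=-2.0260 x'=9.3016 y'=5.7974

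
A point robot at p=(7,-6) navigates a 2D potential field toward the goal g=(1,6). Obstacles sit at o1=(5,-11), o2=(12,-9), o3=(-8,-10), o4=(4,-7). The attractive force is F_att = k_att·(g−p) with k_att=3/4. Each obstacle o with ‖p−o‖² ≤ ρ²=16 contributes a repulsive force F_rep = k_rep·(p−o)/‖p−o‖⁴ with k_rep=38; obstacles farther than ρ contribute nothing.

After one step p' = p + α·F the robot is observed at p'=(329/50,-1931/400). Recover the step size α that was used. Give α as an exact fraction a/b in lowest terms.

F_att = 3/4·(g−p) = 3/4·(-6,12) = (-4.5000,9.0000)
o1: d²=29 > ρ²=16 → inactive
o2: d²=34 > ρ²=16 → inactive
o3: d²=241 > ρ²=16 → inactive
o4: d²=10 ≤ ρ²=16; F_rep = 38·(3,1)/10² = (1.1400,0.3800)
F = F_att + ΣF_rep = (-3.3600,9.3800)
Δp = p'−p = (-0.4200,1.1725); α = Δx/Fx = (-21/50) / (-84/25) = 1/8
check: Δy/Fy = (469/400) / (469/50) = 1/8 ✓

α = 1/8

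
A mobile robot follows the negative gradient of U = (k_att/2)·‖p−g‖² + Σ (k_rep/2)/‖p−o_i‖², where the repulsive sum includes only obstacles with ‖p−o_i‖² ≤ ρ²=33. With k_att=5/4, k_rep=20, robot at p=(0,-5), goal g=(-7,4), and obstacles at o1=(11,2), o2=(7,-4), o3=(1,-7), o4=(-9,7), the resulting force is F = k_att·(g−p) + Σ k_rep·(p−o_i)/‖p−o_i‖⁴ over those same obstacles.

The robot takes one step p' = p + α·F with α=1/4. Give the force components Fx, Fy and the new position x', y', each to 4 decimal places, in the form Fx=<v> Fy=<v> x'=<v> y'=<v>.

F_att = 5/4·(g−p) = 5/4·(-7,9) = (-8.7500,11.2500)
o1: d²=170 > ρ²=33 → inactive
o2: d²=50 > ρ²=33 → inactive
o3: d²=5 ≤ ρ²=33; F_rep = 20·(-1,2)/5² = (-0.8000,1.6000)
o4: d²=225 > ρ²=33 → inactive
F = F_att + ΣF_rep = (-9.5500,12.8500)
p' = p + 1/4·F = (-2.3875,-1.7875)

Fx=-9.5500 Fy=12.8500 x'=-2.3875 y'=-1.7875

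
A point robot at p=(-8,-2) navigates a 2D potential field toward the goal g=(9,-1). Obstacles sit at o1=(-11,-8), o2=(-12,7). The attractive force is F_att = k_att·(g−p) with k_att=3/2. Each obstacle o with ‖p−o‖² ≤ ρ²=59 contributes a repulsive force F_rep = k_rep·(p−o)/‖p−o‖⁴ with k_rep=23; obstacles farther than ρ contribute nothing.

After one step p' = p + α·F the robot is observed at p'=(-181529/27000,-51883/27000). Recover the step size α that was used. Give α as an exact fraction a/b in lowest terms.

α = 1/20

F_att = 3/2·(g−p) = 3/2·(17,1) = (25.5000,1.5000)
o1: d²=45 ≤ ρ²=59; F_rep = 23·(3,6)/45² = (0.0341,0.0681)
o2: d²=97 > ρ²=59 → inactive
F = F_att + ΣF_rep = (25.5341,1.5681)
Δp = p'−p = (1.2767,0.0784); α = Δx/Fx = (34471/27000) / (34471/1350) = 1/20
check: Δy/Fy = (2117/27000) / (2117/1350) = 1/20 ✓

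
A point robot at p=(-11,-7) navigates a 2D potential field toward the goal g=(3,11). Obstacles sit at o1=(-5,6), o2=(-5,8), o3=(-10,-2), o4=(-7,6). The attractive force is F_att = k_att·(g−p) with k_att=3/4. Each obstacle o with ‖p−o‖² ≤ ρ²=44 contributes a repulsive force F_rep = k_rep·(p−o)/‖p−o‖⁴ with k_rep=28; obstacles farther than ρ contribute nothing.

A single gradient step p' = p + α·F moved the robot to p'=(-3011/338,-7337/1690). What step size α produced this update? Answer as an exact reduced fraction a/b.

F_att = 3/4·(g−p) = 3/4·(14,18) = (10.5000,13.5000)
o1: d²=205 > ρ²=44 → inactive
o2: d²=261 > ρ²=44 → inactive
o3: d²=26 ≤ ρ²=44; F_rep = 28·(-1,-5)/26² = (-0.0414,-0.2071)
o4: d²=185 > ρ²=44 → inactive
F = F_att + ΣF_rep = (10.4586,13.2929)
Δp = p'−p = (2.0917,2.6586); α = Δx/Fx = (707/338) / (3535/338) = 1/5
check: Δy/Fy = (4493/1690) / (4493/338) = 1/5 ✓

α = 1/5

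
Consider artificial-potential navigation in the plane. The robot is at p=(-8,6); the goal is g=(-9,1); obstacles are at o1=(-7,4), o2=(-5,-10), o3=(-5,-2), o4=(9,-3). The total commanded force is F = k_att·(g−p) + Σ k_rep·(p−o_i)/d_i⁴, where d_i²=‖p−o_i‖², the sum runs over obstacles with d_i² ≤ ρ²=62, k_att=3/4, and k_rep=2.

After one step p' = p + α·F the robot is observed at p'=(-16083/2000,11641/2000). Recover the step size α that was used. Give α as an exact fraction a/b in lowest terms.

α = 1/20

F_att = 3/4·(g−p) = 3/4·(-1,-5) = (-0.7500,-3.7500)
o1: d²=5 ≤ ρ²=62; F_rep = 2·(-1,2)/5² = (-0.0800,0.1600)
o2: d²=265 > ρ²=62 → inactive
o3: d²=73 > ρ²=62 → inactive
o4: d²=370 > ρ²=62 → inactive
F = F_att + ΣF_rep = (-0.8300,-3.5900)
Δp = p'−p = (-0.0415,-0.1795); α = Δx/Fx = (-83/2000) / (-83/100) = 1/20
check: Δy/Fy = (-359/2000) / (-359/100) = 1/20 ✓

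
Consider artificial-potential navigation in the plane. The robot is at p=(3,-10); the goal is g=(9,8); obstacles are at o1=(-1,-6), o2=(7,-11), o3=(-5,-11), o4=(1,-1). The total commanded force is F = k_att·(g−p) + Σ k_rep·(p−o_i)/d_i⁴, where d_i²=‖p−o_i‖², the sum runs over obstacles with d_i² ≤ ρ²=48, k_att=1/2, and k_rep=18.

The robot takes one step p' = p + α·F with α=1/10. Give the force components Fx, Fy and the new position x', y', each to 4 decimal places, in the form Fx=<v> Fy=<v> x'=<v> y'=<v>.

F_att = 1/2·(g−p) = 1/2·(6,18) = (3.0000,9.0000)
o1: d²=32 ≤ ρ²=48; F_rep = 18·(4,-4)/32² = (0.0703,-0.0703)
o2: d²=17 ≤ ρ²=48; F_rep = 18·(-4,1)/17² = (-0.2491,0.0623)
o3: d²=65 > ρ²=48 → inactive
o4: d²=85 > ρ²=48 → inactive
F = F_att + ΣF_rep = (2.8212,8.9920)
p' = p + 1/10·F = (3.2821,-9.1008)

Fx=2.8212 Fy=8.9920 x'=3.2821 y'=-9.1008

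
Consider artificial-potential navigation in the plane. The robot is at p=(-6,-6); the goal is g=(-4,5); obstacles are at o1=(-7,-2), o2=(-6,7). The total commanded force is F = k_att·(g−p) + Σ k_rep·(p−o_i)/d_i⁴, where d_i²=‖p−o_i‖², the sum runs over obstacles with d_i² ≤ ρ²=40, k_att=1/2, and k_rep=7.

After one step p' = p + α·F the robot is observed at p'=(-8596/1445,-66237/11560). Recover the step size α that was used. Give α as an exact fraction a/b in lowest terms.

α = 1/20

F_att = 1/2·(g−p) = 1/2·(2,11) = (1.0000,5.5000)
o1: d²=17 ≤ ρ²=40; F_rep = 7·(1,-4)/17² = (0.0242,-0.0969)
o2: d²=169 > ρ²=40 → inactive
F = F_att + ΣF_rep = (1.0242,5.4031)
Δp = p'−p = (0.0512,0.2702); α = Δx/Fx = (74/1445) / (296/289) = 1/20
check: Δy/Fy = (3123/11560) / (3123/578) = 1/20 ✓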